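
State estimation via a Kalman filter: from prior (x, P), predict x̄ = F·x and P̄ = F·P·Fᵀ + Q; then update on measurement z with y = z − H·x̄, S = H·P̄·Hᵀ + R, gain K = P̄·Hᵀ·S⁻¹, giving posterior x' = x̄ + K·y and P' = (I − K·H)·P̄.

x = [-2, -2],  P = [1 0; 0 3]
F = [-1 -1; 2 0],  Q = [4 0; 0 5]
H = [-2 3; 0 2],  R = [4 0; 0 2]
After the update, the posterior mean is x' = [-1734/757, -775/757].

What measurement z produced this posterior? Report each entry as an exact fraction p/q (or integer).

x̄ = F·x = [4, -4]
P̄ = F·P·Fᵀ + Q = [8 -2; -2 9]
S = H·P̄·Hᵀ + R = [141 62; 62 38]
K = P̄·Hᵀ·S⁻¹ = [-294/757 400/757; 31/757 308/757]
x' − x̄ = [-4762/757, 2253/757] = K·y
y = (KᵀK)⁻¹·Kᵀ·(x' − x̄) = [23, 5]
z = y + H·x̄ = [23, 5] + [-20, -8] = [3, -3]

z = [3, -3]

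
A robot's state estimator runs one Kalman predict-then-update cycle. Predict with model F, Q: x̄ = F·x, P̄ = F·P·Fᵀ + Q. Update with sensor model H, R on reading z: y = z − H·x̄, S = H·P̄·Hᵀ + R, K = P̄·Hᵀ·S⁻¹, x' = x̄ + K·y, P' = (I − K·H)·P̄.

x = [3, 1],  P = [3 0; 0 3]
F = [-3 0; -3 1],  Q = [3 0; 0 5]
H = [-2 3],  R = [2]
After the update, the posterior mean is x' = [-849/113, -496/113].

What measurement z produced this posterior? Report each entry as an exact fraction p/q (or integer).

x̄ = F·x = [-9, -8]
P̄ = F·P·Fᵀ + Q = [30 27; 27 35]
S = H·P̄·Hᵀ + R = [113]
K = P̄·Hᵀ·S⁻¹ = [21/113; 51/113]
x' − x̄ = [168/113, 408/113] = K·y
y = (KᵀK)⁻¹·Kᵀ·(x' − x̄) = [8]
z = y + H·x̄ = [8] + [-6] = [2]

z = [2]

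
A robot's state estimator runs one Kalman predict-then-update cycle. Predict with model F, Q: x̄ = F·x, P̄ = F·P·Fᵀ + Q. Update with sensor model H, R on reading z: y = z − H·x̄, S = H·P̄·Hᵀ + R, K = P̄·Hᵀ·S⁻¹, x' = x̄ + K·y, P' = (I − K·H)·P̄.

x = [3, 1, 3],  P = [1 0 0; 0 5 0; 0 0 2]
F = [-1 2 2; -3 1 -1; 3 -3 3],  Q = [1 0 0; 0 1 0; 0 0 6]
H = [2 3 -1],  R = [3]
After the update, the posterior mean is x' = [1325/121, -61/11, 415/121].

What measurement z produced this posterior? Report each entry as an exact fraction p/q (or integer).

z = [2]

x̄ = F·x = [5, -11, 15]
P̄ = F·P·Fᵀ + Q = [30 9 -21; 9 17 -30; -21 -30 78]
S = H·P̄·Hᵀ + R = [726]
K = P̄·Hᵀ·S⁻¹ = [18/121; 3/22; -35/121]
x' − x̄ = [720/121, 60/11, -1400/121] = K·y
y = (KᵀK)⁻¹·Kᵀ·(x' − x̄) = [40]
z = y + H·x̄ = [40] + [-38] = [2]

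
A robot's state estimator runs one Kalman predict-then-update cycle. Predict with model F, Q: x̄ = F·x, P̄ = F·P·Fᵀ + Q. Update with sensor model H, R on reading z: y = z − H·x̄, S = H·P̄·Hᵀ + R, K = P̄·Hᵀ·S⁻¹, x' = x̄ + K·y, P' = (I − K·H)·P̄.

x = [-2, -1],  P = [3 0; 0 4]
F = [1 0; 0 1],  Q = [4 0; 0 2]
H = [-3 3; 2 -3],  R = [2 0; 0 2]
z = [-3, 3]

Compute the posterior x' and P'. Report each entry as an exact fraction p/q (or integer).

x' = [-22/39, -19/13]
P' = [77/39 21/13; 21/13 93/65]

x̄ = F·x = [-2, -1]
P̄ = F·P·Fᵀ + Q = [7 0; 0 6]
y = z − H·x̄ = [-6, 4]
S = H·P̄·Hᵀ + R = [119 -96; -96 84]
K = P̄·Hᵀ·S⁻¹ = [-7/13 -35/78; -18/65 -69/130]
x' = x̄ + K·y = [-22/39, -19/13]
P' = (I − K·H)·P̄ = [77/39 21/13; 21/13 93/65]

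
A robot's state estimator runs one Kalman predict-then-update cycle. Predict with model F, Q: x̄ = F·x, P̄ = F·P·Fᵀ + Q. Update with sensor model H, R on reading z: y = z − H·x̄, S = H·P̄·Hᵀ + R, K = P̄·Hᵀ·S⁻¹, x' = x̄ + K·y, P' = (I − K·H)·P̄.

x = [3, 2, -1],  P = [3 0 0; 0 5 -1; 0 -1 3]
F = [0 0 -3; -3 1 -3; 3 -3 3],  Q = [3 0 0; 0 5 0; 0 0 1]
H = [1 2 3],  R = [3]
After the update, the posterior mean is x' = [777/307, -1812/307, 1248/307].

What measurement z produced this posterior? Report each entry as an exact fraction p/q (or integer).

x̄ = F·x = [3, -4, 0]
P̄ = F·P·Fᵀ + Q = [30 30 -36; 30 70 -81; -36 -81 118]
S = H·P̄·Hᵀ + R = [307]
K = P̄·Hᵀ·S⁻¹ = [-18/307; -73/307; 156/307]
x' − x̄ = [-144/307, -584/307, 1248/307] = K·y
y = (KᵀK)⁻¹·Kᵀ·(x' − x̄) = [8]
z = y + H·x̄ = [8] + [-5] = [3]

z = [3]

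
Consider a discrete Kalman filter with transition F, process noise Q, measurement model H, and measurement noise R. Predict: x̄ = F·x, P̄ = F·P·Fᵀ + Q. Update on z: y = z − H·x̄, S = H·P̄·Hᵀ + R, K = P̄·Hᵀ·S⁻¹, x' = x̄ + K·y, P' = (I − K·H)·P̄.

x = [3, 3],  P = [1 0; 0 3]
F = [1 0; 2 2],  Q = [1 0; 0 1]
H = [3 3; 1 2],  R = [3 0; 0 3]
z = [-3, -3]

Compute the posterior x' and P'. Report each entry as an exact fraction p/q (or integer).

x' = [11/21, -10/7]
P' = [22/21 -6/7; -6/7 13/14]

x̄ = F·x = [3, 12]
P̄ = F·P·Fᵀ + Q = [2 2; 2 17]
y = z − H·x̄ = [-48, -30]
S = H·P̄·Hᵀ + R = [210 126; 126 81]
K = P̄·Hᵀ·S⁻¹ = [4/21 -2/9; 1/14 1/3]
x' = x̄ + K·y = [11/21, -10/7]
P' = (I − K·H)·P̄ = [22/21 -6/7; -6/7 13/14]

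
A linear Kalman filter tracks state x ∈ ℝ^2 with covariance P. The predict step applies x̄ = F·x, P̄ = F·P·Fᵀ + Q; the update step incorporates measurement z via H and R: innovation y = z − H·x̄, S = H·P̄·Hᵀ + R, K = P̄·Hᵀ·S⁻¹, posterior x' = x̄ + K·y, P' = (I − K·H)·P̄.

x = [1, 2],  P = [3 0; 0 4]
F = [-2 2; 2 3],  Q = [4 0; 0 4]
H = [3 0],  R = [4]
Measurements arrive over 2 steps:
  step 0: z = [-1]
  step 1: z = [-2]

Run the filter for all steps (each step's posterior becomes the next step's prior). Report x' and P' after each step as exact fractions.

step 0: x' = [-22/73, 521/73], P' = [32/73 12/73; 12/73 3472/73]
step 1: x' = [-10116/16025, -5633/3205], P' = [7106/16025 2068/3205; 2068/3205 15708/641]

step 0: x̄ = F·x = [2, 8]
step 0: P̄ = F·P·Fᵀ + Q = [32 12; 12 52]
step 0: y = z − H·x̄ = [-7]
step 0: S = H·P̄·Hᵀ + R = [292]
step 0: K = P̄·Hᵀ·S⁻¹ = [24/73; 9/73]
step 0: x' = x̄ + K·y = [-22/73, 521/73]
step 0: P' = (I − K·H)·P̄ = [32/73 12/73; 12/73 3472/73]
step 1: x̄ = F·x = [1086/73, 1519/73]
step 1: P̄ = F·P·Fᵀ + Q = [14212/73 20680/73; 20680/73 31812/73]
step 1: y = z − H·x̄ = [-3404/73]
step 1: S = H·P̄·Hᵀ + R = [128200/73]
step 1: K = P̄·Hᵀ·S⁻¹ = [10659/32050; 1551/3205]
step 1: x' = x̄ + K·y = [-10116/16025, -5633/3205]
step 1: P' = (I − K·H)·P̄ = [7106/16025 2068/3205; 2068/3205 15708/641]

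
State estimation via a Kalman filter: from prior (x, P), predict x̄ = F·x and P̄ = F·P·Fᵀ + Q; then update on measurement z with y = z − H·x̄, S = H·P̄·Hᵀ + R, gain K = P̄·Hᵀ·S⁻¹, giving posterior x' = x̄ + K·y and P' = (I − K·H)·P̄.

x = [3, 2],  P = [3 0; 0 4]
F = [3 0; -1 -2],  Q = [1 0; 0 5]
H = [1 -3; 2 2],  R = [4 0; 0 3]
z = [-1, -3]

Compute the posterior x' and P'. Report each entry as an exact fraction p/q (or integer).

x̄ = F·x = [9, -7]
P̄ = F·P·Fᵀ + Q = [28 -9; -9 24]
y = z − H·x̄ = [-31, -7]
S = H·P̄·Hᵀ + R = [302 -52; -52 139]
K = P̄·Hᵀ·S⁻¹ = [9621/39274 7168/19637; -9699/39274 2424/19637]
x' = x̄ + K·y = [-45137/39274, -8185/39274]
P' = (I − K·H)·P̄ = [25749/39274 -4245/39274; -4245/39274 11517/39274]

x' = [-45137/39274, -8185/39274]
P' = [25749/39274 -4245/39274; -4245/39274 11517/39274]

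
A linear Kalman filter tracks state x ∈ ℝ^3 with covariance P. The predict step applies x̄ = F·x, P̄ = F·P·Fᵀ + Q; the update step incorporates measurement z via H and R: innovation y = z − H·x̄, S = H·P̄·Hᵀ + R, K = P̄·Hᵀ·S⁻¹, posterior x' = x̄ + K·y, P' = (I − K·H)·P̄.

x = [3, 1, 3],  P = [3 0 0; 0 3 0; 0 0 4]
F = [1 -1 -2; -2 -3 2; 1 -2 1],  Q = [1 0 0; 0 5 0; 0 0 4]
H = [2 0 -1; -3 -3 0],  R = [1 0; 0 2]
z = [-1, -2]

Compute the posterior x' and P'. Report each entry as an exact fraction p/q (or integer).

x̄ = F·x = [-4, -3, 4]
P̄ = F·P·Fᵀ + Q = [23 -13 1; -13 60 20; 1 20 23]
y = z − H·x̄ = [11, -23]
S = H·P̄·Hᵀ + R = [112 3; 3 515]
K = P̄·Hᵀ·S⁻¹ = [23265/57671 -3495/57671; -23267/57671 -15654/57671; -10626/57671 -6993/57671]
x' = x̄ + K·y = [105616/57671, -68908/57671, 274637/57671]
P' = (I − K·H)·P̄ = [174658/57671 -172328/57671 326051/57671; -172328/57671 182764/57671 -321389/57671; 326051/57671 -321389/57671 662728/57671]

x' = [105616/57671, -68908/57671, 274637/57671]
P' = [174658/57671 -172328/57671 326051/57671; -172328/57671 182764/57671 -321389/57671; 326051/57671 -321389/57671 662728/57671]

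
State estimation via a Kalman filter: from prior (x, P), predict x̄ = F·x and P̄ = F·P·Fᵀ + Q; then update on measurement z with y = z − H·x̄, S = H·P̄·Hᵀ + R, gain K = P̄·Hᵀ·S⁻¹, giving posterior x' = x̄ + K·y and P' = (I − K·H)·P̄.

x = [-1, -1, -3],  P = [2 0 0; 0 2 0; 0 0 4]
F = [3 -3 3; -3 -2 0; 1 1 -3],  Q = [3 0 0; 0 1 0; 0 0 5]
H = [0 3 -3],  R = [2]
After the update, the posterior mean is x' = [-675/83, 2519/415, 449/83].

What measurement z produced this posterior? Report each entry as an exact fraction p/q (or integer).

x̄ = F·x = [-9, 5, 7]
P̄ = F·P·Fᵀ + Q = [75 -6 -36; -6 27 -10; -36 -10 45]
S = H·P̄·Hᵀ + R = [830]
K = P̄·Hᵀ·S⁻¹ = [9/83; 111/830; -33/166]
x' − x̄ = [72/83, 444/415, -132/83] = K·y
y = (KᵀK)⁻¹·Kᵀ·(x' − x̄) = [8]
z = y + H·x̄ = [8] + [-6] = [2]

z = [2]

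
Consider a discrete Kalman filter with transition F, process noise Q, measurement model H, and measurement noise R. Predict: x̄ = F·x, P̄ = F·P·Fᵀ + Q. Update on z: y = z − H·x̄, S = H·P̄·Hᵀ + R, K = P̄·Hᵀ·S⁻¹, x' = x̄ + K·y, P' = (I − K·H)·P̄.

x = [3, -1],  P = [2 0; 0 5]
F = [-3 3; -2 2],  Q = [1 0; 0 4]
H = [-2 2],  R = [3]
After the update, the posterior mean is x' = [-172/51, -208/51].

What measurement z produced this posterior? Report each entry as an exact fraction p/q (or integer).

x̄ = F·x = [-12, -8]
P̄ = F·P·Fᵀ + Q = [64 42; 42 32]
S = H·P̄·Hᵀ + R = [51]
K = P̄·Hᵀ·S⁻¹ = [-44/51; -20/51]
x' − x̄ = [440/51, 200/51] = K·y
y = (KᵀK)⁻¹·Kᵀ·(x' − x̄) = [-10]
z = y + H·x̄ = [-10] + [8] = [-2]

z = [-2]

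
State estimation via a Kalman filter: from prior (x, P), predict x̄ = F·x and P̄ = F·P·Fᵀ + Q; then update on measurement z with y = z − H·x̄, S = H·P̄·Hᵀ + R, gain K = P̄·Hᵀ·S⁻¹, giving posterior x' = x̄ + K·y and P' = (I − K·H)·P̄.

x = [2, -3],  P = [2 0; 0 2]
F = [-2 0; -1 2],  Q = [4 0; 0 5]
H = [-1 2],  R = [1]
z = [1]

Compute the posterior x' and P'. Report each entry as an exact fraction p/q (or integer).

x̄ = F·x = [-4, -8]
P̄ = F·P·Fᵀ + Q = [12 4; 4 15]
y = z − H·x̄ = [13]
S = H·P̄·Hᵀ + R = [57]
K = P̄·Hᵀ·S⁻¹ = [-4/57; 26/57]
x' = x̄ + K·y = [-280/57, -118/57]
P' = (I − K·H)·P̄ = [668/57 332/57; 332/57 179/57]

x' = [-280/57, -118/57]
P' = [668/57 332/57; 332/57 179/57]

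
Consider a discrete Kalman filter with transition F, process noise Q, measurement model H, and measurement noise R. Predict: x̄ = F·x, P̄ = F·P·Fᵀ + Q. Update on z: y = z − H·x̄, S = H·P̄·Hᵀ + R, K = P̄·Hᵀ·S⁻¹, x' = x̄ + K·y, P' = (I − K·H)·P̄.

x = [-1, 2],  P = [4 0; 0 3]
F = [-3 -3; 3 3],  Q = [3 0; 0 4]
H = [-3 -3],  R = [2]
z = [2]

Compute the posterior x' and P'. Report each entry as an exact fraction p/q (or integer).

x' = [-213/65, 171/65]
P' = [4209/65 -4203/65; -4203/65 4211/65]

x̄ = F·x = [-3, 3]
P̄ = F·P·Fᵀ + Q = [66 -63; -63 67]
y = z − H·x̄ = [2]
S = H·P̄·Hᵀ + R = [65]
K = P̄·Hᵀ·S⁻¹ = [-9/65; -12/65]
x' = x̄ + K·y = [-213/65, 171/65]
P' = (I − K·H)·P̄ = [4209/65 -4203/65; -4203/65 4211/65]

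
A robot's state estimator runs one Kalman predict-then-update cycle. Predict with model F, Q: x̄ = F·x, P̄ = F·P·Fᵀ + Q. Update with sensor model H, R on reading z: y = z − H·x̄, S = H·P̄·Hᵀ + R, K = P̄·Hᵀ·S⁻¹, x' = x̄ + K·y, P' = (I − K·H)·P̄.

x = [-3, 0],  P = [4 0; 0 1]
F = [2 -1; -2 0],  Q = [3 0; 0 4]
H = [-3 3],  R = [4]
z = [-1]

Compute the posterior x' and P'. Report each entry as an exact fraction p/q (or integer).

x' = [21/163, -21/163]
P' = [344/163 308/163; 308/163 344/163]

x̄ = F·x = [-6, 6]
P̄ = F·P·Fᵀ + Q = [20 -16; -16 20]
y = z − H·x̄ = [-37]
S = H·P̄·Hᵀ + R = [652]
K = P̄·Hᵀ·S⁻¹ = [-27/163; 27/163]
x' = x̄ + K·y = [21/163, -21/163]
P' = (I − K·H)·P̄ = [344/163 308/163; 308/163 344/163]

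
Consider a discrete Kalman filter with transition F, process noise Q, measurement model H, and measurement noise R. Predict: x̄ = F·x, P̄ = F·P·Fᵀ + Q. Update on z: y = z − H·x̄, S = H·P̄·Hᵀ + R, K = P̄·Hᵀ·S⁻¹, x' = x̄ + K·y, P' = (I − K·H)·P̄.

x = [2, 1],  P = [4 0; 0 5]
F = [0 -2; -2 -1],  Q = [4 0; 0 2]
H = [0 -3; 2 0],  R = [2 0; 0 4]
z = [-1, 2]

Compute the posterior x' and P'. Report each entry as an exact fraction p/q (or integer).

x̄ = F·x = [-2, -5]
P̄ = F·P·Fᵀ + Q = [24 10; 10 23]
y = z − H·x̄ = [-16, 6]
S = H·P̄·Hᵀ + R = [209 -60; -60 100]
K = P̄·Hᵀ·S⁻¹ = [-6/865 2058/4325; -57/173 2/865]
x' = x̄ + K·y = [4178/4325, 247/865]
P' = (I − K·H)·P̄ = [4116/4325 4/865; 4/865 38/173]

x' = [4178/4325, 247/865]
P' = [4116/4325 4/865; 4/865 38/173]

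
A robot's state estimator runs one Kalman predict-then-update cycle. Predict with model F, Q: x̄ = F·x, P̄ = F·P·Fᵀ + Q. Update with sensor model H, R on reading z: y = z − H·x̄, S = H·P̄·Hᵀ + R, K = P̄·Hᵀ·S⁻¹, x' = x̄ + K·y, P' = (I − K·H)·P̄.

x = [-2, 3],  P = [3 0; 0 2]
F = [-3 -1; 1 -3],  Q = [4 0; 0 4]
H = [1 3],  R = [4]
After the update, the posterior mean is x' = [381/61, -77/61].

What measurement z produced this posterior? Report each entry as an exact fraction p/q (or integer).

x̄ = F·x = [3, -11]
P̄ = F·P·Fᵀ + Q = [33 -3; -3 25]
S = H·P̄·Hᵀ + R = [244]
K = P̄·Hᵀ·S⁻¹ = [6/61; 18/61]
x' − x̄ = [198/61, 594/61] = K·y
y = (KᵀK)⁻¹·Kᵀ·(x' − x̄) = [33]
z = y + H·x̄ = [33] + [-30] = [3]

z = [3]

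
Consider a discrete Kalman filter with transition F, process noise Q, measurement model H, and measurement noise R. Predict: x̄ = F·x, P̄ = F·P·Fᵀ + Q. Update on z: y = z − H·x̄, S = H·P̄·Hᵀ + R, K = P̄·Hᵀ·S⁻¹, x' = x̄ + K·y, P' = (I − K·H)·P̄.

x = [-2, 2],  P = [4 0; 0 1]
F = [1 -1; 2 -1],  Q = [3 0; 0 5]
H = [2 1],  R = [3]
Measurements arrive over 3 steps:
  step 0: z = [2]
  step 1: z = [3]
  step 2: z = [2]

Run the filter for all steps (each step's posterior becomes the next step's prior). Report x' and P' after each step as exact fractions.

step 0: x' = [28/93, 82/93], P' = [119/93 -163/93; -163/93 446/93]
step 1: x' = [1259/1670, 463/334], P' = [14367/11690 -3639/2338; -3639/2338 9909/2338]
step 2: x' = [417300/1346257, 1747685/1346257], P' = [1654926/1346257 -2099028/1346257; -2099028/1346257 5709969/1346257]

step 0: x̄ = F·x = [-4, -6]
step 0: P̄ = F·P·Fᵀ + Q = [8 9; 9 22]
step 0: y = z − H·x̄ = [16]
step 0: S = H·P̄·Hᵀ + R = [93]
step 0: K = P̄·Hᵀ·S⁻¹ = [25/93; 40/93]
step 0: x' = x̄ + K·y = [28/93, 82/93]
step 0: P' = (I − K·H)·P̄ = [119/93 -163/93; -163/93 446/93]
step 1: x̄ = F·x = [-18/31, -26/93]
step 1: P̄ = F·P·Fᵀ + Q = [390/31 391/31; 391/31 2039/93]
step 1: y = z − H·x̄ = [413/93]
step 1: S = H·P̄·Hᵀ + R = [11690/93]
step 1: K = P̄·Hᵀ·S⁻¹ = [3513/11690; 877/2338]
step 1: x' = x̄ + K·y = [1259/1670, 463/334]
step 1: P' = (I − K·H)·P̄ = [14367/11690 -3639/2338; -3639/2338 9909/2338]
step 2: x̄ = F·x = [-528/835, 203/1670]
step 2: P̄ = F·P·Fᵀ + Q = [67686/5845 66432/5845; 66432/5845 238243/11690]
step 2: y = z − H·x̄ = [5249/1670]
step 2: S = H·P̄·Hᵀ + R = [1346257/11690]
step 2: K = P̄·Hᵀ·S⁻¹ = [403608/1346257; 503971/1346257]
step 2: x' = x̄ + K·y = [417300/1346257, 1747685/1346257]
step 2: P' = (I − K·H)·P̄ = [1654926/1346257 -2099028/1346257; -2099028/1346257 5709969/1346257]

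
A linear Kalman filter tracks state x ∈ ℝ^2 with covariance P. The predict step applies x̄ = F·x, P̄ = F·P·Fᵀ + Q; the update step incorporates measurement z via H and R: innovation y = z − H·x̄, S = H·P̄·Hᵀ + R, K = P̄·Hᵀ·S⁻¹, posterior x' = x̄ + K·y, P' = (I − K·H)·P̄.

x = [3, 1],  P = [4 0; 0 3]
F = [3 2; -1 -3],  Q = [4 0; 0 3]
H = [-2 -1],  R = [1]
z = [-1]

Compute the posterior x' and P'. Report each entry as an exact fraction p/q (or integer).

x̄ = F·x = [11, -6]
P̄ = F·P·Fᵀ + Q = [52 -30; -30 34]
y = z − H·x̄ = [15]
S = H·P̄·Hᵀ + R = [123]
K = P̄·Hᵀ·S⁻¹ = [-74/123; 26/123]
x' = x̄ + K·y = [81/41, -116/41]
P' = (I − K·H)·P̄ = [920/123 -1766/123; -1766/123 3506/123]

x' = [81/41, -116/41]
P' = [920/123 -1766/123; -1766/123 3506/123]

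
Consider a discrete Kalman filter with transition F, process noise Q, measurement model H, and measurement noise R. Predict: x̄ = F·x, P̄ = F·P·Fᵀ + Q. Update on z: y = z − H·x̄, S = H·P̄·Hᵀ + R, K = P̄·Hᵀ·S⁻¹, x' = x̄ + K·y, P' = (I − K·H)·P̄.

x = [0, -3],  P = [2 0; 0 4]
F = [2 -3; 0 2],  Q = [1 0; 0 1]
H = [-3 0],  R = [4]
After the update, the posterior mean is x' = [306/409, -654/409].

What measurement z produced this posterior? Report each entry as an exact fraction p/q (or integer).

z = [-2]

x̄ = F·x = [9, -6]
P̄ = F·P·Fᵀ + Q = [45 -24; -24 17]
S = H·P̄·Hᵀ + R = [409]
K = P̄·Hᵀ·S⁻¹ = [-135/409; 72/409]
x' − x̄ = [-3375/409, 1800/409] = K·y
y = (KᵀK)⁻¹·Kᵀ·(x' − x̄) = [25]
z = y + H·x̄ = [25] + [-27] = [-2]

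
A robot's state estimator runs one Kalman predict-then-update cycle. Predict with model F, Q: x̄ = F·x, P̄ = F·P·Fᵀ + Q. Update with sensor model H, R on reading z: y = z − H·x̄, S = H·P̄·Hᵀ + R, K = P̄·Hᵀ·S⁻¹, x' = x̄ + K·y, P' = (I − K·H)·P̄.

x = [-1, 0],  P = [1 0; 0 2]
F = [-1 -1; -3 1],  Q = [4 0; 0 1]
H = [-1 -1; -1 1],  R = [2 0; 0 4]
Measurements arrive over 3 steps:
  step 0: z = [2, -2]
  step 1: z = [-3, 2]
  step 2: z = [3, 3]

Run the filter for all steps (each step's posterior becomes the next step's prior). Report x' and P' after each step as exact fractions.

step 0: x̄ = F·x = [1, 3]
step 0: P̄ = F·P·Fᵀ + Q = [7 1; 1 12]
step 0: y = z − H·x̄ = [6, -4]
step 0: S = H·P̄·Hᵀ + R = [23 -5; -5 21]
step 0: K = P̄·Hᵀ·S⁻¹ = [-99/229 -89/229; -109/229 94/229]
step 0: x' = x̄ + K·y = [-9/229, -343/229]
step 0: P' = (I − K·H)·P̄ = [277/229 -79/229; -79/229 297/229]
step 1: x̄ = F·x = [352/229, -316/229]
step 1: P̄ = F·P·Fᵀ + Q = [1332/229 376/229; 376/229 3493/229]
step 1: y = z − H·x̄ = [-651/229, 1126/229]
step 1: S = H·P̄·Hᵀ + R = [6035/229 -2161/229; -2161/229 4989/229]
step 1: K = P̄·Hᵀ·S⁻¹ = [-23116/55543 -20656/55543; -27438/55543 22817/55543]
step 1: x' = x̄ + K·y = [49524/55543, 113548/55543]
step 1: P' = (I − K·H)·P̄ = [64428/55543 -18196/55543; -18196/55543 73072/55543]
step 2: x̄ = F·x = [-163072/55543, -35024/55543]
step 2: P̄ = F·P·Fᵀ + Q = [323280/55543 83820/55543; 83820/55543 817643/55543]
step 2: y = z − H·x̄ = [-31467/55543, 38581/55543]
step 2: S = H·P̄·Hᵀ + R = [1419649/55543 -494363/55543; -494363/55543 1195455/55543]
step 2: K = P̄·Hᵀ·S⁻¹ = [-5446680/13077541 -4871940/13077541; -6435406/13077541 5366303/13077541]
step 2: x' = x̄ + K·y = [-38693524/13077541, -872973/13077541]
step 2: P' = (I − K·H)·P̄ = [15190560/13077541 -4297200/13077541; -4297200/13077541 17168012/13077541]

step 0: x' = [-9/229, -343/229], P' = [277/229 -79/229; -79/229 297/229]
step 1: x' = [49524/55543, 113548/55543], P' = [64428/55543 -18196/55543; -18196/55543 73072/55543]
step 2: x' = [-38693524/13077541, -872973/13077541], P' = [15190560/13077541 -4297200/13077541; -4297200/13077541 17168012/13077541]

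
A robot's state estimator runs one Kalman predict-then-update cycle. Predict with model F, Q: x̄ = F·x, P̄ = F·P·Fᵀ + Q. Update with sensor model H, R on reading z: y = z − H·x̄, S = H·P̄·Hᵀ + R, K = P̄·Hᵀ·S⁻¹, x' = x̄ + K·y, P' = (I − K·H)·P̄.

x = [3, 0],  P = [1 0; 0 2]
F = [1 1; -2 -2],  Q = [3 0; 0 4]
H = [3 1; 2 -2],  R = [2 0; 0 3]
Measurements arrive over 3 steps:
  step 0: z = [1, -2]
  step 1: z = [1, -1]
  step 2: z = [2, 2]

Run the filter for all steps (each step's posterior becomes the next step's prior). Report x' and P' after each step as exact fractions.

step 0: x̄ = F·x = [3, -6]
step 0: P̄ = F·P·Fᵀ + Q = [6 -6; -6 16]
step 0: y = z − H·x̄ = [-2, -20]
step 0: S = H·P̄·Hᵀ + R = [36 28; 28 139]
step 0: K = P̄·Hᵀ·S⁻¹ = [249/1055 132/1055; 477/2110 -382/1055]
step 0: x' = x̄ + K·y = [27/1055, 833/1055]
step 0: P' = (I − K·H)·P̄ = [174/1055 -24/1055; -24/1055 549/1055]
step 1: x̄ = F·x = [172/211, -344/211]
step 1: P̄ = F·P·Fᵀ + Q = [768/211 -270/211; -270/211 1384/211]
step 1: y = z − H·x̄ = [39/211, -1243/211]
step 1: S = H·P̄·Hᵀ + R = [7098/211 2920/211; 2920/211 11401/211]
step 1: K = P̄·Hᵀ·S⁻¹ = [40587/171559 20844/171559; 38397/171559 -59612/171559]
step 1: x' = x̄ + K·y = [24559/171559, 78573/171559]
step 1: P' = (I − K·H)·P̄ = [28110/171559 -3156/171559; -3156/171559 86262/171559]
step 2: x̄ = F·x = [103132/171559, -206264/171559]
step 2: P̄ = F·P·Fᵀ + Q = [622737/171559 -216120/171559; -216120/171559 1118476/171559]
step 2: y = z − H·x̄ = [239986/171559, -275674/171559]
step 2: S = H·P̄·Hᵀ + R = [5769507/171559 2363950/171559; 2363950/171559 9208489/171559]
step 2: K = P̄·Hᵀ·S⁻¹ = [65558961/277106897 33656772/277106897; 62013036/277106897 -96242416/277106897]
step 2: x' = x̄ + K·y = [204206858/277106897, -91766592/277106897]
step 2: P' = (I − K·H)·P̄ = [45400770/277106897 -5084388/277106897; -5084388/277106897 139279236/277106897]

step 0: x' = [27/1055, 833/1055], P' = [174/1055 -24/1055; -24/1055 549/1055]
step 1: x' = [24559/171559, 78573/171559], P' = [28110/171559 -3156/171559; -3156/171559 86262/171559]
step 2: x' = [204206858/277106897, -91766592/277106897], P' = [45400770/277106897 -5084388/277106897; -5084388/277106897 139279236/277106897]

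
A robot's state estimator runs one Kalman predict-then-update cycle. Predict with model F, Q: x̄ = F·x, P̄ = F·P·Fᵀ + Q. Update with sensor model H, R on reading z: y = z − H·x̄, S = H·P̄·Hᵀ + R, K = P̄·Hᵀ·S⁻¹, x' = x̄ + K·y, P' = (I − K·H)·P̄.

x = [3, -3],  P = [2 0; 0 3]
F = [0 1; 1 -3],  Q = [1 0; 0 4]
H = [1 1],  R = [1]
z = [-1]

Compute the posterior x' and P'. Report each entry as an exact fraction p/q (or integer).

x̄ = F·x = [-3, 12]
P̄ = F·P·Fᵀ + Q = [4 -9; -9 33]
y = z − H·x̄ = [-10]
S = H·P̄·Hᵀ + R = [20]
K = P̄·Hᵀ·S⁻¹ = [-1/4; 6/5]
x' = x̄ + K·y = [-1/2, 0]
P' = (I − K·H)·P̄ = [11/4 -3; -3 21/5]

x' = [-1/2, 0]
P' = [11/4 -3; -3 21/5]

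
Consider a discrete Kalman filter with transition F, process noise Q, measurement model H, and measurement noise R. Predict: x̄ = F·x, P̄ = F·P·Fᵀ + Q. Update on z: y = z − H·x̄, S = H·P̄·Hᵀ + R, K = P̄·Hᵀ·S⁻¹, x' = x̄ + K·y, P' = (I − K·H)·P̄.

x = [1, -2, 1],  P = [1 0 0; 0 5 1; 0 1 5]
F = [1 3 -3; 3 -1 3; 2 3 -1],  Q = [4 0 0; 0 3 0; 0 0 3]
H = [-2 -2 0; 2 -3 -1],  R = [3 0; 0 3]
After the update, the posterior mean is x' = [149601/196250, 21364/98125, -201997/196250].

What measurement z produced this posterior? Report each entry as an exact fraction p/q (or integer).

z = [-2, 2]

x̄ = F·x = [-8, 8, -5]
P̄ = F·P·Fᵀ + Q = [77 -45 50; -45 56 -14; 50 -14 51]
S = H·P̄·Hᵀ + R = [175 10; 10 1122]
K = P̄·Hᵀ·S⁻¹ = [-37099/98125 8493/39250; -11122/98125 -4248/19625; -40847/98125 3329/39250]
x' − x̄ = [1719601/196250, -763636/98125, 779253/196250] = K·y
y = (KᵀK)⁻¹·Kᵀ·(x' − x̄) = [-2, 37]
z = y + H·x̄ = [-2, 37] + [0, -35] = [-2, 2]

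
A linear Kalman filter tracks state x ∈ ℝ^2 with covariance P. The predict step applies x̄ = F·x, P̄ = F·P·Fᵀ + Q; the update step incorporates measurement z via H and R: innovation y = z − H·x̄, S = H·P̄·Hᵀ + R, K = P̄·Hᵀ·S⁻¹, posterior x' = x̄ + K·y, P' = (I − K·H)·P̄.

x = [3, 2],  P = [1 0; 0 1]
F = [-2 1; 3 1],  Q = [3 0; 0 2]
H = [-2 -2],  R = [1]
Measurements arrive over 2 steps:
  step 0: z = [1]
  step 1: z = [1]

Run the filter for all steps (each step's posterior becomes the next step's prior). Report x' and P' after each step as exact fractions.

step 0: x̄ = F·x = [-4, 11]
step 0: P̄ = F·P·Fᵀ + Q = [8 -5; -5 12]
step 0: y = z − H·x̄ = [15]
step 0: S = H·P̄·Hᵀ + R = [41]
step 0: K = P̄·Hᵀ·S⁻¹ = [-6/41; -14/41]
step 0: x' = x̄ + K·y = [-254/41, 241/41]
step 0: P' = (I − K·H)·P̄ = [292/41 -289/41; -289/41 296/41]
step 1: x̄ = F·x = [749/41, -521/41]
step 1: P̄ = F·P·Fᵀ + Q = [2743/41 -1745/41; -1745/41 1272/41]
step 1: y = z − H·x̄ = [497/41]
step 1: S = H·P̄·Hᵀ + R = [2141/41]
step 1: K = P̄·Hᵀ·S⁻¹ = [-1996/2141; 946/2141]
step 1: x' = x̄ + K·y = [14917/2141, -15739/2141]
step 1: P' = (I − K·H)·P̄ = [46067/2141 -45069/2141; -45069/2141 44596/2141]

step 0: x' = [-254/41, 241/41], P' = [292/41 -289/41; -289/41 296/41]
step 1: x' = [14917/2141, -15739/2141], P' = [46067/2141 -45069/2141; -45069/2141 44596/2141]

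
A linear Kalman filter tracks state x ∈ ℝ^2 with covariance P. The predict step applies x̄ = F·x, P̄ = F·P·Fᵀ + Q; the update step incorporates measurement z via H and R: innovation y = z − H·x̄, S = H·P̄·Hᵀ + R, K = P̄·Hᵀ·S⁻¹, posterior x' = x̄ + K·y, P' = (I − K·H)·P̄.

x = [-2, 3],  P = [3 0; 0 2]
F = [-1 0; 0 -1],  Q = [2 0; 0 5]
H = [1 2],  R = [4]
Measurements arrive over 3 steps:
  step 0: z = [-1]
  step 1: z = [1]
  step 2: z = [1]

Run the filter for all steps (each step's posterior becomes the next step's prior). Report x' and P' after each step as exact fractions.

step 0: x̄ = F·x = [2, -3]
step 0: P̄ = F·P·Fᵀ + Q = [5 0; 0 7]
step 0: y = z − H·x̄ = [3]
step 0: S = H·P̄·Hᵀ + R = [37]
step 0: K = P̄·Hᵀ·S⁻¹ = [5/37; 14/37]
step 0: x' = x̄ + K·y = [89/37, -69/37]
step 0: P' = (I − K·H)·P̄ = [160/37 -70/37; -70/37 63/37]
step 1: x̄ = F·x = [-89/37, 69/37]
step 1: P̄ = F·P·Fᵀ + Q = [234/37 -70/37; -70/37 248/37]
step 1: y = z − H·x̄ = [-12/37]
step 1: S = H·P̄·Hᵀ + R = [1094/37]
step 1: K = P̄·Hᵀ·S⁻¹ = [47/547; 213/547]
step 1: x' = x̄ + K·y = [-1331/547, 951/547]
step 1: P' = (I − K·H)·P̄ = [3340/547 -1576/547; -1576/547 1214/547]
step 2: x̄ = F·x = [1331/547, -951/547]
step 2: P̄ = F·P·Fᵀ + Q = [4434/547 -1576/547; -1576/547 3949/547]
step 2: y = z − H·x̄ = [1118/547]
step 2: S = H·P̄·Hᵀ + R = [16114/547]
step 2: K = P̄·Hᵀ·S⁻¹ = [641/8057; 3161/8057]
step 2: x' = x̄ + K·y = [20915/8057, -7547/8057]
step 2: P' = (I − K·H)·P̄ = [63808/8057 -30622/8057; -30622/8057 21633/8057]

step 0: x' = [89/37, -69/37], P' = [160/37 -70/37; -70/37 63/37]
step 1: x' = [-1331/547, 951/547], P' = [3340/547 -1576/547; -1576/547 1214/547]
step 2: x' = [20915/8057, -7547/8057], P' = [63808/8057 -30622/8057; -30622/8057 21633/8057]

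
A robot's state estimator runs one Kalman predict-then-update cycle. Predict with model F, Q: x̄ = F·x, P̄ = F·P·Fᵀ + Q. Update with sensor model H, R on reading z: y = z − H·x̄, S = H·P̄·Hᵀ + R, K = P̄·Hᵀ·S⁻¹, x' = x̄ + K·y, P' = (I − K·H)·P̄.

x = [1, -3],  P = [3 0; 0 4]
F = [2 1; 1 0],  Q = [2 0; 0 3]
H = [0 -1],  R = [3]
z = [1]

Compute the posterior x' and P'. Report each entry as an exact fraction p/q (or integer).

x̄ = F·x = [-1, 1]
P̄ = F·P·Fᵀ + Q = [18 6; 6 6]
y = z − H·x̄ = [2]
S = H·P̄·Hᵀ + R = [9]
K = P̄·Hᵀ·S⁻¹ = [-2/3; -2/3]
x' = x̄ + K·y = [-7/3, -1/3]
P' = (I − K·H)·P̄ = [14 2; 2 2]

x' = [-7/3, -1/3]
P' = [14 2; 2 2]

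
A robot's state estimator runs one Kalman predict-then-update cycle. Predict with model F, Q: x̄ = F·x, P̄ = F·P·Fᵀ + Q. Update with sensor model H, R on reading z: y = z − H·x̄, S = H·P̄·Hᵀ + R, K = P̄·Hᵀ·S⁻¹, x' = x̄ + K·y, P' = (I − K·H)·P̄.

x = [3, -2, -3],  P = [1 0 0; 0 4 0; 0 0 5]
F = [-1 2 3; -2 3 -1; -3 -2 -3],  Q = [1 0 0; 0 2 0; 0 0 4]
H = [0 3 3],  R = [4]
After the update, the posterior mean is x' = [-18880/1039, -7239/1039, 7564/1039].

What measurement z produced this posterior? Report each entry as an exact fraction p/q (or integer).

z = [1]

x̄ = F·x = [-16, -9, 4]
P̄ = F·P·Fᵀ + Q = [63 11 -58; 11 47 -3; -58 -3 74]
S = H·P̄·Hᵀ + R = [1039]
K = P̄·Hᵀ·S⁻¹ = [-141/1039; 132/1039; 213/1039]
x' − x̄ = [-2256/1039, 2112/1039, 3408/1039] = K·y
y = (KᵀK)⁻¹·Kᵀ·(x' − x̄) = [16]
z = y + H·x̄ = [16] + [-15] = [1]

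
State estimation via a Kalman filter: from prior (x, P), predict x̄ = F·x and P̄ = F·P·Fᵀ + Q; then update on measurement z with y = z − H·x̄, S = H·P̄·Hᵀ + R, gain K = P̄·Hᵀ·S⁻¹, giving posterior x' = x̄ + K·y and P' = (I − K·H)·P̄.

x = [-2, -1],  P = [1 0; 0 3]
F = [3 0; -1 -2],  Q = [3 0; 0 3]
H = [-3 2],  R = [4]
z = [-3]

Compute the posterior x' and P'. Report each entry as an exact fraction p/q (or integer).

x' = [-27/106, -341/212]
P' = [195/53 543/106; 543/106 1711/212]

x̄ = F·x = [-6, 4]
P̄ = F·P·Fᵀ + Q = [12 -3; -3 16]
y = z − H·x̄ = [-29]
S = H·P̄·Hᵀ + R = [212]
K = P̄·Hᵀ·S⁻¹ = [-21/106; 41/212]
x' = x̄ + K·y = [-27/106, -341/212]
P' = (I − K·H)·P̄ = [195/53 543/106; 543/106 1711/212]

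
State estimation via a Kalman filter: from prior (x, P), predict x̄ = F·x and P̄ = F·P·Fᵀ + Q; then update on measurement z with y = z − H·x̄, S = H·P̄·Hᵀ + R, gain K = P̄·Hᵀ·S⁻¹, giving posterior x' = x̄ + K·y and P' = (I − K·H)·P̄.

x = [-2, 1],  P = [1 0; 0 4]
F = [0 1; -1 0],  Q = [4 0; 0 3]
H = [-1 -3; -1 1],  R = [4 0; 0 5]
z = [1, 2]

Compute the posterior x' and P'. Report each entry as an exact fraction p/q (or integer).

x' = [-6/5, 3/10]
P' = [54/25 -11/25; -11/25 23/50]

x̄ = F·x = [1, 2]
P̄ = F·P·Fᵀ + Q = [8 0; 0 4]
y = z − H·x̄ = [8, 1]
S = H·P̄·Hᵀ + R = [48 -4; -4 17]
K = P̄·Hᵀ·S⁻¹ = [-21/100 -13/25; -47/200 9/50]
x' = x̄ + K·y = [-6/5, 3/10]
P' = (I − K·H)·P̄ = [54/25 -11/25; -11/25 23/50]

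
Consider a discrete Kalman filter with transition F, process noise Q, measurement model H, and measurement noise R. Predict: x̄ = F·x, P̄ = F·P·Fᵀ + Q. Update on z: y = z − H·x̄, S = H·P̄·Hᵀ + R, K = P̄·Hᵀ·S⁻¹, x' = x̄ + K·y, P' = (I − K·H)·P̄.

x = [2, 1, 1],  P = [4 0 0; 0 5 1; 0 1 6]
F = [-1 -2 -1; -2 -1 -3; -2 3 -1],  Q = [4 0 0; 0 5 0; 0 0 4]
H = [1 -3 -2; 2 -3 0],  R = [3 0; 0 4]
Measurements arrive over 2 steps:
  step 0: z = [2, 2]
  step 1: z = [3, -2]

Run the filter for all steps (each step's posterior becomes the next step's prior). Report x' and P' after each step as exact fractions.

step 0: x̄ = F·x = [-5, -8, -2]
step 0: P̄ = F·P·Fᵀ + Q = [38 43 -17; 43 86 11; -17 11 65]
step 0: y = z − H·x̄ = [-21, -12]
step 0: S = H·P̄·Hᵀ + R = [1017 597; 597 414]
step 0: K = P̄·Hᵀ·S⁻¹ = [2681/21543 -2208/7181; 1522/21543 -3715/7181; -11507/21543 4369/7181]
step 0: x' = x̄ + K·y = [-28176/7181, -23522/7181, 13759/7181]
step 0: P' = (I − K·H)·P̄ = [206793/7181 140806/7181 -109153/7181; 140806/7181 98824/7181 -78594/7181; -109153/7181 -78594/7181 69068/7181]
step 1: x̄ = F·x = [61461/7181, 38597/7181, -27973/7181]
step 1: P̄ = F·P·Fᵀ + Q = [730423/7181 426545/7181 -218349/7181; 426545/7181 365337/7181 -69792/7181; -218349/7181 -69792/7181 159660/7181]
step 1: y = z − H·x̄ = [19927/7181, -21493/7181]
step 1: S = H·P̄·Hᵀ + R = [2155261/7181 1364618/7181; 1364618/7181 1119909/7181]
step 1: K = P̄·Hᵀ·S⁻¹ = [-51982904/76801825 75768783/76801825; -7294952/15360365 5557119/15360365; -8000361/76801825 -5840928/76801825]
step 1: x' = x̄ + K·y = [286304858/76801825, 45684214/15360365, -303893828/76801825]
step 1: P' = (I − K·H)·P̄ = [5085486426/76801825 657859848/15360365 -2313231291/76801825; 657859848/15360365 86232748/3072073 -306873258/15360365; -2313231291/76801825 -306873258/15360365 1156934331/76801825]

step 0: x' = [-28176/7181, -23522/7181, 13759/7181], P' = [206793/7181 140806/7181 -109153/7181; 140806/7181 98824/7181 -78594/7181; -109153/7181 -78594/7181 69068/7181]
step 1: x' = [286304858/76801825, 45684214/15360365, -303893828/76801825], P' = [5085486426/76801825 657859848/15360365 -2313231291/76801825; 657859848/15360365 86232748/3072073 -306873258/15360365; -2313231291/76801825 -306873258/15360365 1156934331/76801825]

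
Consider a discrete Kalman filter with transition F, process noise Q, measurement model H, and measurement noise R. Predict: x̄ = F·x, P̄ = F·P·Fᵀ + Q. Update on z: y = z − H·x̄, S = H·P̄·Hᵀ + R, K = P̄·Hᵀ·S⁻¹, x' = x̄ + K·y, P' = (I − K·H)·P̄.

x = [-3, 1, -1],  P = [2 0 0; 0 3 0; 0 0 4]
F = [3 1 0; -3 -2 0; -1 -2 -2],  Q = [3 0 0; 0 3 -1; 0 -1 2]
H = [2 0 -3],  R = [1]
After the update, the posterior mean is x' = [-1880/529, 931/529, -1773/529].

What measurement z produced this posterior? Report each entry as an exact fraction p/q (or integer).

x̄ = F·x = [-8, 7, 3]
P̄ = F·P·Fᵀ + Q = [24 -24 -12; -24 33 17; -12 17 32]
S = H·P̄·Hᵀ + R = [529]
K = P̄·Hᵀ·S⁻¹ = [84/529; -99/529; -120/529]
x' − x̄ = [2352/529, -2772/529, -3360/529] = K·y
y = (KᵀK)⁻¹·Kᵀ·(x' − x̄) = [28]
z = y + H·x̄ = [28] + [-25] = [3]

z = [3]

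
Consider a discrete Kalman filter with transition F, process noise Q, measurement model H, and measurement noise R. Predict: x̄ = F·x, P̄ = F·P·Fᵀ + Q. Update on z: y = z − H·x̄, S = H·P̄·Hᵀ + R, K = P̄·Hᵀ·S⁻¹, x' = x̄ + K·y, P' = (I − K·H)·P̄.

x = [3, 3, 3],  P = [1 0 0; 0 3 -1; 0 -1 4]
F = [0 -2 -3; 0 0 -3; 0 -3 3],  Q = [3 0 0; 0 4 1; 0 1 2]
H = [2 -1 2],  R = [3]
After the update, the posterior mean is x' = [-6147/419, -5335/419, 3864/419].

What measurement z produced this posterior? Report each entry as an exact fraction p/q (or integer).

x̄ = F·x = [-15, -9, 0]
P̄ = F·P·Fᵀ + Q = [39 30 -21; 30 40 -44; -21 -44 83]
S = H·P̄·Hᵀ + R = [419]
K = P̄·Hᵀ·S⁻¹ = [6/419; -68/419; 168/419]
x' − x̄ = [138/419, -1564/419, 3864/419] = K·y
y = (KᵀK)⁻¹·Kᵀ·(x' − x̄) = [23]
z = y + H·x̄ = [23] + [-21] = [2]

z = [2]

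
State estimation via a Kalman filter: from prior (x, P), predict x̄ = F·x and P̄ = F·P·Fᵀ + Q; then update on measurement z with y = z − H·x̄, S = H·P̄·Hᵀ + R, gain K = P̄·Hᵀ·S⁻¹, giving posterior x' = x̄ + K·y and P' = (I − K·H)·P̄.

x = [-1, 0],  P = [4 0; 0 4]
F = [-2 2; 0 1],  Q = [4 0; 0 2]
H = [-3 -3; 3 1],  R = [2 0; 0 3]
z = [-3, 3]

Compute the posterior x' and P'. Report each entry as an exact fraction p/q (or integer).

x' = [687/650, -93/1300]
P' = [578/975 -207/325; -207/325 573/650]

x̄ = F·x = [2, 0]
P̄ = F·P·Fᵀ + Q = [36 8; 8 6]
y = z − H·x̄ = [3, -3]
S = H·P̄·Hᵀ + R = [524 -438; -438 381]
K = P̄·Hᵀ·S⁻¹ = [43/650 371/975; -477/1300 -223/650]
x' = x̄ + K·y = [687/650, -93/1300]
P' = (I − K·H)·P̄ = [578/975 -207/325; -207/325 573/650]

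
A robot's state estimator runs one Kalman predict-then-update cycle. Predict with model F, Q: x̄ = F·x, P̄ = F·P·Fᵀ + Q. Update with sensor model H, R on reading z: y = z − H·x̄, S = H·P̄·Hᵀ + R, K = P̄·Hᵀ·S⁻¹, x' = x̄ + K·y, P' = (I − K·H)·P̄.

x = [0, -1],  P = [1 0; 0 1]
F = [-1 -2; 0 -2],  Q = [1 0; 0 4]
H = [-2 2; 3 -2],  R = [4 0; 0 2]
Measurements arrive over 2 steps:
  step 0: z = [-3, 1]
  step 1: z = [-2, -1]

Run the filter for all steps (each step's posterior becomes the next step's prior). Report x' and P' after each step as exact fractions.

step 0: x' = [3/7, -4/21], P' = [17/7 22/7; 22/7 92/21]
step 1: x' = [-361/221, -460/221], P' = [10448/2873 13492/2873; 13492/2873 18316/2873]

step 0: x̄ = F·x = [2, 2]
step 0: P̄ = F·P·Fᵀ + Q = [6 4; 4 8]
step 0: y = z − H·x̄ = [-3, -1]
step 0: S = H·P̄·Hᵀ + R = [28 -28; -28 40]
step 0: K = P̄·Hᵀ·S⁻¹ = [5/14 1/2; 13/21 1/3]
step 0: x' = x̄ + K·y = [3/7, -4/21]
step 0: P' = (I − K·H)·P̄ = [17/7 22/7; 22/7 92/21]
step 1: x̄ = F·x = [-1/21, 8/21]
step 1: P̄ = F·P·Fᵀ + Q = [704/21 500/21; 500/21 452/21]
step 1: y = z − H·x̄ = [-20/7, -2/21]
step 1: S = H·P̄·Hᵀ + R = [236/7 -344/7; -344/7 2186/21]
step 1: K = P̄·Hᵀ·S⁻¹ = [1522/2873 2180/2873; 2412/2873 1922/2873]
step 1: x' = x̄ + K·y = [-361/221, -460/221]
step 1: P' = (I − K·H)·P̄ = [10448/2873 13492/2873; 13492/2873 18316/2873]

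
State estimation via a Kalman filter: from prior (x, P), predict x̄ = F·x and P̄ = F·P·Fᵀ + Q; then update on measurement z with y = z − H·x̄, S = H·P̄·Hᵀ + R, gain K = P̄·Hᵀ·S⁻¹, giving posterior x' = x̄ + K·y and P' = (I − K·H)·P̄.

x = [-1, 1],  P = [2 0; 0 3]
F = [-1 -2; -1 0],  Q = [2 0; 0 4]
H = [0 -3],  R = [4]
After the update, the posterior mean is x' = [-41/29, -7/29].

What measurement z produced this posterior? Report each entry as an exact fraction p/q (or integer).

z = [1]

x̄ = F·x = [-1, 1]
P̄ = F·P·Fᵀ + Q = [16 2; 2 6]
S = H·P̄·Hᵀ + R = [58]
K = P̄·Hᵀ·S⁻¹ = [-3/29; -9/29]
x' − x̄ = [-12/29, -36/29] = K·y
y = (KᵀK)⁻¹·Kᵀ·(x' − x̄) = [4]
z = y + H·x̄ = [4] + [-3] = [1]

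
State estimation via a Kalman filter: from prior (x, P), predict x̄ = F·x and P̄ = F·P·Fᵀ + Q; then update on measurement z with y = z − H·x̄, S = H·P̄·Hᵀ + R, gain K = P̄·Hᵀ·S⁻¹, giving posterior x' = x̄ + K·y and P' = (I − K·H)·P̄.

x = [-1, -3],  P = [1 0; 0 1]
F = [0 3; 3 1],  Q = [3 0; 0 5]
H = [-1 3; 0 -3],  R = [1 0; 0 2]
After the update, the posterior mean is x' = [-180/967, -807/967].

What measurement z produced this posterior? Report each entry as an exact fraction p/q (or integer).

z = [-3, 1]

x̄ = F·x = [-9, -6]
P̄ = F·P·Fᵀ + Q = [12 3; 3 15]
S = H·P̄·Hᵀ + R = [130 -126; -126 137]
K = P̄·Hᵀ·S⁻¹ = [-1545/1934 -774/967; 42/967 -279/967]
x' − x̄ = [8523/967, 4995/967] = K·y
y = (KᵀK)⁻¹·Kᵀ·(x' − x̄) = [6, -17]
z = y + H·x̄ = [6, -17] + [-9, 18] = [-3, 1]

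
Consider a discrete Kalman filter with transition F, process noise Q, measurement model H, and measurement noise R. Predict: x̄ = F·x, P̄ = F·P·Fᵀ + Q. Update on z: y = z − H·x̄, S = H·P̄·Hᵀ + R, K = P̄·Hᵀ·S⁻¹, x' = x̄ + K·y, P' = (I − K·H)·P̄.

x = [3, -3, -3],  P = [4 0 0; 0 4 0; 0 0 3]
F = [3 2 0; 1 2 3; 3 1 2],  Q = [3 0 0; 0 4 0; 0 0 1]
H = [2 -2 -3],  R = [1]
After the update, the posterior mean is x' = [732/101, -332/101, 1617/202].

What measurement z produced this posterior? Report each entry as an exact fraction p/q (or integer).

x̄ = F·x = [3, -12, 0]
P̄ = F·P·Fᵀ + Q = [55 28 44; 28 51 38; 44 38 53]
S = H·P̄·Hᵀ + R = [606]
K = P̄·Hᵀ·S⁻¹ = [-13/101; -80/303; -49/202]
x' − x̄ = [429/101, 880/101, 1617/202] = K·y
y = (KᵀK)⁻¹·Kᵀ·(x' − x̄) = [-33]
z = y + H·x̄ = [-33] + [30] = [-3]

z = [-3]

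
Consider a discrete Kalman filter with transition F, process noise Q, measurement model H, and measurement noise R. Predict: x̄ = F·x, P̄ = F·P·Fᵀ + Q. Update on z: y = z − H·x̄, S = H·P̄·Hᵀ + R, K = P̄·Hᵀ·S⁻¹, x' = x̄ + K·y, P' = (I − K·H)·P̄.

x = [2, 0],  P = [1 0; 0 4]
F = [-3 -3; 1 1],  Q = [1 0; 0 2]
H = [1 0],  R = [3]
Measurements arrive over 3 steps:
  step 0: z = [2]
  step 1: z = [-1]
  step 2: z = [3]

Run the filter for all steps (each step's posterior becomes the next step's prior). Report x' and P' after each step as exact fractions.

step 0: x̄ = F·x = [-6, 2]
step 0: P̄ = F·P·Fᵀ + Q = [46 -15; -15 7]
step 0: y = z − H·x̄ = [8]
step 0: S = H·P̄·Hᵀ + R = [49]
step 0: K = P̄·Hᵀ·S⁻¹ = [46/49; -15/49]
step 0: x' = x̄ + K·y = [74/49, -22/49]
step 0: P' = (I − K·H)·P̄ = [138/49 -45/49; -45/49 118/49]
step 1: x̄ = F·x = [-156/49, 52/49]
step 1: P̄ = F·P·Fᵀ + Q = [1543/49 -498/49; -498/49 264/49]
step 1: y = z − H·x̄ = [107/49]
step 1: S = H·P̄·Hᵀ + R = [1690/49]
step 1: K = P̄·Hᵀ·S⁻¹ = [1543/1690; -249/845]
step 1: x' = x̄ + K·y = [-2011/1690, 353/845]
step 1: P' = (I − K·H)·P̄ = [4629/1690 -747/845; -747/845 2022/845]
step 2: x̄ = F·x = [783/338, -261/338]
step 2: P̄ = F·P·Fᵀ + Q = [10571/338 -3411/338; -3411/338 1813/338]
step 2: y = z − H·x̄ = [231/338]
step 2: S = H·P̄·Hᵀ + R = [11585/338]
step 2: K = P̄·Hᵀ·S⁻¹ = [10571/11585; -3411/11585]
step 2: x' = x̄ + K·y = [4866/1655, -1611/1655]
step 2: P' = (I − K·H)·P̄ = [31713/11585 -10233/11585; -10233/11585 27718/11585]

step 0: x' = [74/49, -22/49], P' = [138/49 -45/49; -45/49 118/49]
step 1: x' = [-2011/1690, 353/845], P' = [4629/1690 -747/845; -747/845 2022/845]
step 2: x' = [4866/1655, -1611/1655], P' = [31713/11585 -10233/11585; -10233/11585 27718/11585]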